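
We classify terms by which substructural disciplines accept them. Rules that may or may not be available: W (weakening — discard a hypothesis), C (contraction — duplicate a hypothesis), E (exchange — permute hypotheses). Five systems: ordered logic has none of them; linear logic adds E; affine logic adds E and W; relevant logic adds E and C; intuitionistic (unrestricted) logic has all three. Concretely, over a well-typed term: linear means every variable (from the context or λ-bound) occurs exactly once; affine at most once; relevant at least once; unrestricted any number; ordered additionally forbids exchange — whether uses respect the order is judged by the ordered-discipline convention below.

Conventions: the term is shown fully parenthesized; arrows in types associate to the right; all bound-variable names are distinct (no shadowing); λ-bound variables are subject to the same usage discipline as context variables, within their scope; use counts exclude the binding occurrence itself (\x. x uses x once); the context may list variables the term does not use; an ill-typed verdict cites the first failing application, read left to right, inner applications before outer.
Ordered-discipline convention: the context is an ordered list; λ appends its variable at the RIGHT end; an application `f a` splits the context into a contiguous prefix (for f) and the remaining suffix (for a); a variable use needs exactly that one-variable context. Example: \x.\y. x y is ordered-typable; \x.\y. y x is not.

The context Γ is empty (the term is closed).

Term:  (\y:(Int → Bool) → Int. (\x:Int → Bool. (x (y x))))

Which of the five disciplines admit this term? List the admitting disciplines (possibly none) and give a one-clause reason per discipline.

accepted by: relevant, unrestricted
use counts: y [bound]=1, x [bound]=2
uses in reading order: x, y, x
typing: well-typed at ((Int → Bool) → Int) → (Int → Bool) → Bool
ordered ✗ (x ×2 used more than once (contraction))
linear ✗ (x ×2 used more than once (contraction))
affine ✗ (x ×2 used more than once (contraction))
relevant ✓ (none of y, x goes unused)
unrestricted ✓ (well-typed at ((Int → Bool) → Int) → (Int → Bool) → Bool; no restrictions here)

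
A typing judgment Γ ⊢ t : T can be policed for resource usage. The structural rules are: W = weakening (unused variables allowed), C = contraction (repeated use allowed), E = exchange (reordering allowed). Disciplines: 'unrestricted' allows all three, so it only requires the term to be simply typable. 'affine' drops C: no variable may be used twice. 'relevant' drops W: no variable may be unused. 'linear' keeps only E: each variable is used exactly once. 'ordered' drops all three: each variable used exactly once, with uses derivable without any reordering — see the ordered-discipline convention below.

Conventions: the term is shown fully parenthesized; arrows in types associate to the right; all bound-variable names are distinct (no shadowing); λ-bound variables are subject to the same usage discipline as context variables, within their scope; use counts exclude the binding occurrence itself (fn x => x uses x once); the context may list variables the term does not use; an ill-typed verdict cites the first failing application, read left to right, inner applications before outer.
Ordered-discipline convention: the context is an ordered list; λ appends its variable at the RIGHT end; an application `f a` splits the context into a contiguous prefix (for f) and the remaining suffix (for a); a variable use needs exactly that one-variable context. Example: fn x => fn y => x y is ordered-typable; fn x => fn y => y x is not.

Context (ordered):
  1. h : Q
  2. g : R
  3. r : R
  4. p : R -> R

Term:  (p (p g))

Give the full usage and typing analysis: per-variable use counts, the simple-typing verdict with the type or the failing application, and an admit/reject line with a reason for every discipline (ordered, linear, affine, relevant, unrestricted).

use counts: h=0; g=1; r=0; p=2
order of uses: p, p, g
typing: well-typed — term : R
ordered ✗ (repeated use of p ×2; h, r left unused)
linear ✗ (repeated use of p ×2; h, r left unused)
affine ✗ (repeated use of p ×2)
relevant ✗ (h, r left unused)
unrestricted ✓ (type-checks (R) and nothing is barred)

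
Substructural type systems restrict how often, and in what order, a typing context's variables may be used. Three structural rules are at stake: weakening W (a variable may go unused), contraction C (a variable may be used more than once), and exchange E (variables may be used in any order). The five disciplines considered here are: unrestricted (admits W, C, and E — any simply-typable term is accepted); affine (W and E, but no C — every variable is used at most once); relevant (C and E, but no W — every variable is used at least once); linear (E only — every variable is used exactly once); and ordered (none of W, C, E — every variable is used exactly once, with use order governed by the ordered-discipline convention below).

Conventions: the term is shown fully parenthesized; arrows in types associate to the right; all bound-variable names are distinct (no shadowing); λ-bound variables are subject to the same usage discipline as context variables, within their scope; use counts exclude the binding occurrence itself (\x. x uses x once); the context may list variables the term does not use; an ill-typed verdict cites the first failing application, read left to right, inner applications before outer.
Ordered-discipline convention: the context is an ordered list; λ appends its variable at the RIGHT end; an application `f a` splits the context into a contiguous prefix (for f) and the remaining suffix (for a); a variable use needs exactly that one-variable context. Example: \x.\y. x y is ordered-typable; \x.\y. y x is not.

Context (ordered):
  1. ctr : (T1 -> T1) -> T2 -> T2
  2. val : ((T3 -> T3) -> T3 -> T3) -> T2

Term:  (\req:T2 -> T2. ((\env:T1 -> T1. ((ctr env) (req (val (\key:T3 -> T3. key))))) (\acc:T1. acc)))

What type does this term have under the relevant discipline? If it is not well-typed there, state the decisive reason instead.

term : (T2 -> T2) -> T2
counts: ctr: 1; val: 1; req [bound]: 1; env [bound]: 1; key [bound]: 1; acc [bound]: 1
use order (left to right): ctr, env, req, val, key, acc
typing: ✓ — (T2 -> T2) -> T2
summary: ordered ✗, linear ✓, affine ✓, relevant ✓, unrestricted ✓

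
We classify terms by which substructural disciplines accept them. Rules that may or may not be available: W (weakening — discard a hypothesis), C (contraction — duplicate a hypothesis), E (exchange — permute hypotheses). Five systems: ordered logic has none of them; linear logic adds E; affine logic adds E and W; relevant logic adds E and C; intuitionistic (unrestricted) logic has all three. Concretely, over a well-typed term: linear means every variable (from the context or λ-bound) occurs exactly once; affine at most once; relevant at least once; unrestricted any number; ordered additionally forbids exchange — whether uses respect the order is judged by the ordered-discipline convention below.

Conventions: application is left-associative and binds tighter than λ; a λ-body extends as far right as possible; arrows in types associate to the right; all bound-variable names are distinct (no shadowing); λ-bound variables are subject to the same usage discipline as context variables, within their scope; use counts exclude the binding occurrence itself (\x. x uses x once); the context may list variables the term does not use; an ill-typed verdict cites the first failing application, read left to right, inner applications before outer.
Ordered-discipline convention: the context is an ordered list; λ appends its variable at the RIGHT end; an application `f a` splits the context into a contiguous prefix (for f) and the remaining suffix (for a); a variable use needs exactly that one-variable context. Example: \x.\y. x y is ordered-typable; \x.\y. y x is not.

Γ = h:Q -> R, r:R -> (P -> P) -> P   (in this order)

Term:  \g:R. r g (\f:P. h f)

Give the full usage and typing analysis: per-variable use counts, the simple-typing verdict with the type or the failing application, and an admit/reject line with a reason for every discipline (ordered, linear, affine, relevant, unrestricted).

usage: h: 1; r: 1; g (bound): 1; f (bound): 1
order of uses: r, g, h, f
typing: ill-typed: a function awaiting Q gets P
ordered: ✗ — fails simple typing
linear: ✗ — a type mismatch blocks all five
affine: ✗ — the type mismatch rejects it
relevant: ✗ — not simply typable
unrestricted: ✗ — fails simple typing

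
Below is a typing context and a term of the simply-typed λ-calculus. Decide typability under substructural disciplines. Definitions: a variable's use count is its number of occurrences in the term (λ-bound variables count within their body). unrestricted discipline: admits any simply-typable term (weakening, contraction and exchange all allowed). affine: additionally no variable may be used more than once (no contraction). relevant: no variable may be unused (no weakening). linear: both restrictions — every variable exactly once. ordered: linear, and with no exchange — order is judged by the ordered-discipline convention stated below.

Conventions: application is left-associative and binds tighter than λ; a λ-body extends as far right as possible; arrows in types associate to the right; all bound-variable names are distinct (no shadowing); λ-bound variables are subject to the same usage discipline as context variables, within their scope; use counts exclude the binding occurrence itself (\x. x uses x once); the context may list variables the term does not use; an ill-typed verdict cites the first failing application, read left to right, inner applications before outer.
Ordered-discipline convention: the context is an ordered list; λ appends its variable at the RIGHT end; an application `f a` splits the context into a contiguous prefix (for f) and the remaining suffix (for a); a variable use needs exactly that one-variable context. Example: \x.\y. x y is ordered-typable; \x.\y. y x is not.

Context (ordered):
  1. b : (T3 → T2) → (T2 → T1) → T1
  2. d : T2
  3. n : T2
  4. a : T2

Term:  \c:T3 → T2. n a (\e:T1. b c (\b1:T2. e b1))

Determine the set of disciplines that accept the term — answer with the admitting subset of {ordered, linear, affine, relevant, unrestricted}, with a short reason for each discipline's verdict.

admitting disciplines: none
usage: b: 1, d: 0, n: 1, a: 1, c [bound]: 1, e [bound]: 1, b1 [bound]: 1
order of uses: n, a, b, c, e, b1
typing: ill-typed: applying a non-function (T2)
ordered ✗ (fails simple typing)
linear ✗ (a type mismatch blocks all five)
affine ✗ (the type mismatch rejects it)
relevant ✗ (not simply typable)
unrestricted ✗ (fails simple typing)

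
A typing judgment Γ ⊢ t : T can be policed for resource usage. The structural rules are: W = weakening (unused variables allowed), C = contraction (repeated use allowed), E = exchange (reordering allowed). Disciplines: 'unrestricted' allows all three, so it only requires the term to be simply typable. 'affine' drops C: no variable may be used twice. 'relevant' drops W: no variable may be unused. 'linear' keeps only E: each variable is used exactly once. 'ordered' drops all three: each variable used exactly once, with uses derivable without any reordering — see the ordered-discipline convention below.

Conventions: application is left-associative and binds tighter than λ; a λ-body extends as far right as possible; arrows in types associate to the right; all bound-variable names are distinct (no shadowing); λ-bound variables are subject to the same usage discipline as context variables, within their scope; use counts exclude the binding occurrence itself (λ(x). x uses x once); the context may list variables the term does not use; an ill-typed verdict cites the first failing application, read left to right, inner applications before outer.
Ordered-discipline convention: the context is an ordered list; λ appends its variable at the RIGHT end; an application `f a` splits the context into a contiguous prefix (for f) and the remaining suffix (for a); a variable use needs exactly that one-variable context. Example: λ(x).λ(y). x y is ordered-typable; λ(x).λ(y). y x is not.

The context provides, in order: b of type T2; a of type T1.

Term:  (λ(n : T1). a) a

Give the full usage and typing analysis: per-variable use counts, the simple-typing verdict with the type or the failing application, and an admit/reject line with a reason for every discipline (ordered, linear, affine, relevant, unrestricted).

counts: b: 0×, a: 2×, n (λ-bound): 0×
left-to-right use order: a, a
typing: the term checks, with type T1
ordered: ✗, uses contraction: a ×2; b, n left unused
linear: ✗, uses contraction: a ×2; b, n left unused
affine: ✗, uses contraction: a ×2
relevant: ✗, b, n left unused
unrestricted: ✓, simply typable at T1; W, C, E all held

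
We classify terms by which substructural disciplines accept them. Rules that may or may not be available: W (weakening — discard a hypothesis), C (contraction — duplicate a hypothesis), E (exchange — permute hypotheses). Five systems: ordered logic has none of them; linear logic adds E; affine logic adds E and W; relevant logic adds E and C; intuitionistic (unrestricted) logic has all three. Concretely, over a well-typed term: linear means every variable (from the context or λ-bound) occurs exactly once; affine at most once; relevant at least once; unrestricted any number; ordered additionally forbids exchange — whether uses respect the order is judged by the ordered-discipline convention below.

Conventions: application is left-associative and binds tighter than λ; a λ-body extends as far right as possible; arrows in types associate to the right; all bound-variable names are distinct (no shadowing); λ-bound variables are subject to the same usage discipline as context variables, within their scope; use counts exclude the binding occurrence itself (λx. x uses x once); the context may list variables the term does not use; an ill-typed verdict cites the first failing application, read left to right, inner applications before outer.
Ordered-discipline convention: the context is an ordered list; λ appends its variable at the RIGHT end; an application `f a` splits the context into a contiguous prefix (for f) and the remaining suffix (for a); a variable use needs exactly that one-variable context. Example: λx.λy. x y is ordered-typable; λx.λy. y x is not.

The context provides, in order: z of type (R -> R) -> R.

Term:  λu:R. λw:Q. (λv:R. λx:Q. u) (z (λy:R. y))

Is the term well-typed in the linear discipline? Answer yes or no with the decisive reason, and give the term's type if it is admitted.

no — w, v, x never used (weakening)
use counts: z=1; u (bound)=1; w (bound)=0; v (bound)=0; x (bound)=0; y (bound)=1
uses in reading order: u, z, y
typing: the term checks, with type R -> Q -> Q -> R
summary: ordered ✗ · linear ✗ · affine ✓ · relevant ✗ · unrestricted ✓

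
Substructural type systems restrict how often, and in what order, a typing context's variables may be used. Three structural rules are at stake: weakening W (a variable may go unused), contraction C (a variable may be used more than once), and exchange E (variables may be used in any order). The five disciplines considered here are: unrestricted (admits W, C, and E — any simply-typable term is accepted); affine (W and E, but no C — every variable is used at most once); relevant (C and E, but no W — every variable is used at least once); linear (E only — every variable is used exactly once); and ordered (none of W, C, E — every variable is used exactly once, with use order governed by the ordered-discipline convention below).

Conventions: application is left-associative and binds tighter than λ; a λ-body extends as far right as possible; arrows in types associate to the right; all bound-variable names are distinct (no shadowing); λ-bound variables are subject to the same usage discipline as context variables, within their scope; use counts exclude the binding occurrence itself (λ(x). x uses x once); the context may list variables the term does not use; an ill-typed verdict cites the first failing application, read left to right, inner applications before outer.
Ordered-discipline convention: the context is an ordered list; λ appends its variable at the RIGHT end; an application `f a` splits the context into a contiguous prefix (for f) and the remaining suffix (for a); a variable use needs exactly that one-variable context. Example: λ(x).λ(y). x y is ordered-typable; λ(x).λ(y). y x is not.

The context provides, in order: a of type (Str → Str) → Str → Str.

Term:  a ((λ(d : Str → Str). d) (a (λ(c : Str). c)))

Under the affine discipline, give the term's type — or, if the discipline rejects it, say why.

not well-typed under affine — uses contraction: a ×2
usage: a: 2; d [bound]: 1; c [bound]: 1
use order (left to right): a, d, a, c
typing: ✓ — Str → Str
summary: ordered ✗; linear ✗; affine ✗; relevant ✓; unrestricted ✓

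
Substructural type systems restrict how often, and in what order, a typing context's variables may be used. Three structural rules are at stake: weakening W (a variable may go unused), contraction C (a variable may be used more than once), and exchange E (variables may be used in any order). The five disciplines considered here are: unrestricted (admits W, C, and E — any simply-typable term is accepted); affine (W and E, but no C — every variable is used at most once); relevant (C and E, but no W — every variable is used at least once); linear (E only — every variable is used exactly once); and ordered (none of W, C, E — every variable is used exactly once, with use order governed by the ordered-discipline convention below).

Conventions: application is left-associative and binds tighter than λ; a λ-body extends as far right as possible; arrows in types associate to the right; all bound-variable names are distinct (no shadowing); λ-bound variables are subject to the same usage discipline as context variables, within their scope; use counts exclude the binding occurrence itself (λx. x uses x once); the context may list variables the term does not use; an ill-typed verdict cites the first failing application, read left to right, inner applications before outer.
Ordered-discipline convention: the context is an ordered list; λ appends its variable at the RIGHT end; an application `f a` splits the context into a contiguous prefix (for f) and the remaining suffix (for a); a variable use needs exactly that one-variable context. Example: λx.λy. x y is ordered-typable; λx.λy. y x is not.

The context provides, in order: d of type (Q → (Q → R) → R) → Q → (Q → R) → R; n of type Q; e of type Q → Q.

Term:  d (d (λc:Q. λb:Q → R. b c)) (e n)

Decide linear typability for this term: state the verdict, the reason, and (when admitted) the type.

no — needs contraction — d ×2
usage: d=2; n=1; e=1; c (bound)=1; b (bound)=1
uses in reading order: d, d, b, c, e, n
typing: the term checks, with type (Q → R) → R
per-discipline verdicts: ordered ✗, linear ✗, affine ✗, relevant ✓, unrestricted ✓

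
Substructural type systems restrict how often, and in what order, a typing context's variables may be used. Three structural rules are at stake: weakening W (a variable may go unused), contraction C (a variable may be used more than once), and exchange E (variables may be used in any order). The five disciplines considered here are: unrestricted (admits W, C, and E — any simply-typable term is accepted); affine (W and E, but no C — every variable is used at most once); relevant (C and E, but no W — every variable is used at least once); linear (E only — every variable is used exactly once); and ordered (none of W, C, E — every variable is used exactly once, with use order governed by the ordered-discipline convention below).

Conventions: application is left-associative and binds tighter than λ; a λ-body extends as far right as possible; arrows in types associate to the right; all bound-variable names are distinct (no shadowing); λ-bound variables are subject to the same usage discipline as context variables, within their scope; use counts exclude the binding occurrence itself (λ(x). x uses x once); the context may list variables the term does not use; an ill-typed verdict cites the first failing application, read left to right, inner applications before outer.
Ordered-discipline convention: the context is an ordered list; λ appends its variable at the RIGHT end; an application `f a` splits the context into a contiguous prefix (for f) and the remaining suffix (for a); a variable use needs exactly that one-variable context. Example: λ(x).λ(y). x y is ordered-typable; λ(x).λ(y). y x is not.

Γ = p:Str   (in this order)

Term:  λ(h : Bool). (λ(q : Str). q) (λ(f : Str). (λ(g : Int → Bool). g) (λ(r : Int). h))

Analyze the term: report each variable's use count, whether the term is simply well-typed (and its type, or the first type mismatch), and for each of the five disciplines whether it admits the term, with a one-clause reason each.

variable uses: p ×0; h (bound) ×1; q (bound) ×1; f (bound) ×0; g (bound) ×1; r (bound) ×0
order of uses: q, g, h
typing: ill-typed: an application expects Str but receives Str → Int → Bool
ordered ✗ (fails simple typing)
linear ✗ (a type mismatch blocks all five)
affine ✗ (the type mismatch rejects it)
relevant ✗ (not simply typable)
unrestricted ✗ (fails simple typing)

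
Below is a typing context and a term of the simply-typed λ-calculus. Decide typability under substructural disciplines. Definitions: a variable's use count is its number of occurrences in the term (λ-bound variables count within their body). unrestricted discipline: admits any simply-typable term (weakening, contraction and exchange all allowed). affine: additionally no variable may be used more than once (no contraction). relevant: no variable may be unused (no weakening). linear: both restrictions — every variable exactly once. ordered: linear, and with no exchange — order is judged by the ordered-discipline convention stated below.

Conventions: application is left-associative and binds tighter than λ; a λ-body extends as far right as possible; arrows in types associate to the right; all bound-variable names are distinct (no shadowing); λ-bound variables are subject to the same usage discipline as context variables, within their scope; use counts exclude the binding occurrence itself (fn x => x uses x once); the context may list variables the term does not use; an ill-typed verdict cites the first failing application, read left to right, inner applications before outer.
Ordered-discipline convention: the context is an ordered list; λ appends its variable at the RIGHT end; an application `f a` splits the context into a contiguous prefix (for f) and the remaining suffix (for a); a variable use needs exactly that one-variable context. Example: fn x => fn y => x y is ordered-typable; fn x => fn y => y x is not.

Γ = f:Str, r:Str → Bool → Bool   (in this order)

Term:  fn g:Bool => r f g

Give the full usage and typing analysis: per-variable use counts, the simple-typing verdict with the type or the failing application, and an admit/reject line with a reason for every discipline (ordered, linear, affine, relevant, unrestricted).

variable uses: f: 1, r: 1, g [bound]: 1
left-to-right use order: r, f, g
typing: well-typed at Bool → Bool
ordered ✗ (needs exchange: uses follow r, f, g)
linear ✓ (exactly-once usage across f, r, g)
affine ✓ (none of f, r, g used more than once)
relevant ✓ (f, r, g: all used, weakening unneeded)
unrestricted ✓ (typability at Bool → Bool is all that's needed)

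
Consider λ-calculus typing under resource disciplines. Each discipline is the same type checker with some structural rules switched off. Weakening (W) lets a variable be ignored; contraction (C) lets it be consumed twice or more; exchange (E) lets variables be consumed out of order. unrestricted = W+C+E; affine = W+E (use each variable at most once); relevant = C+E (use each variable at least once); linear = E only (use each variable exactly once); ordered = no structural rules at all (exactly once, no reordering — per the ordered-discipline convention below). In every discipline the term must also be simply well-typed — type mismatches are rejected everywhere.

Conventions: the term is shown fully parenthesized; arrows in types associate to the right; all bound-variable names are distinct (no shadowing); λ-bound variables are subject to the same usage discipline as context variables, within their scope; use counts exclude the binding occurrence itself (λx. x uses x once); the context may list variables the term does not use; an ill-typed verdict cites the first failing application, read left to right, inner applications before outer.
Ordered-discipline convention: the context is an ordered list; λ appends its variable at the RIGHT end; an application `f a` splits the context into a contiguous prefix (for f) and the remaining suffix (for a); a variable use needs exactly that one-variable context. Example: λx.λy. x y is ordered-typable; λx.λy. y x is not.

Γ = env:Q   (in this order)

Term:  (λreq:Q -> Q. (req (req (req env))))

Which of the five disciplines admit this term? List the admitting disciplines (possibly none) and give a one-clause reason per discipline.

admitting disciplines: relevant, unrestricted
variable uses: env: 1, req [bound]: 3
order of uses: req, req, req, env
typing: well-typed at (Q -> Q) -> Q
ordered: ✗, uses contraction: req ×3
linear: ✗, uses contraction: req ×3
affine: ✗, uses contraction: req ×3
relevant: ✓, env, req: all used, weakening unneeded
unrestricted: ✓, well-typed at (Q -> Q) -> Q; no restrictions here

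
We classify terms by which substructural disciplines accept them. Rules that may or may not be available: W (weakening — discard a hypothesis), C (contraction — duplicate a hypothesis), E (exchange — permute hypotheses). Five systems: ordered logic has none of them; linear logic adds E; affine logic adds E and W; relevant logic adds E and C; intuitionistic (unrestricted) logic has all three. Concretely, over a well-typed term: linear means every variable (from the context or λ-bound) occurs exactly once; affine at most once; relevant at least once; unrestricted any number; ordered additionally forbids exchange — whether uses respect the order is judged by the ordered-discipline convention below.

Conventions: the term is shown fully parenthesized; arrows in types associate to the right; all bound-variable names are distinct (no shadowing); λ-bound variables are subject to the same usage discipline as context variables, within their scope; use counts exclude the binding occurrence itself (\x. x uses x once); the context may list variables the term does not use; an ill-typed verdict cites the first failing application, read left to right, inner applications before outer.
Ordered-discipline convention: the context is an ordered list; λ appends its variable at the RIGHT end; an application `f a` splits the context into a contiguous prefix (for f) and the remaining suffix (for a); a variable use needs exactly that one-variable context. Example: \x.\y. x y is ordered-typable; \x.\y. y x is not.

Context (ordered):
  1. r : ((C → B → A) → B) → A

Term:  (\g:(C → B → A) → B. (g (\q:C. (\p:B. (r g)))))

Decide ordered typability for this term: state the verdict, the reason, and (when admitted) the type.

no — uses contraction: g ×2; q, p left unused
counts: r ×1; g (λ-bound) ×2; q (λ-bound) ×0; p (λ-bound) ×0
order of uses: g, r, g
typing: well-typed — term : ((C → B → A) → B) → B
all disciplines: ordered ✗ · linear ✗ · affine ✗ · relevant ✗ · unrestricted ✓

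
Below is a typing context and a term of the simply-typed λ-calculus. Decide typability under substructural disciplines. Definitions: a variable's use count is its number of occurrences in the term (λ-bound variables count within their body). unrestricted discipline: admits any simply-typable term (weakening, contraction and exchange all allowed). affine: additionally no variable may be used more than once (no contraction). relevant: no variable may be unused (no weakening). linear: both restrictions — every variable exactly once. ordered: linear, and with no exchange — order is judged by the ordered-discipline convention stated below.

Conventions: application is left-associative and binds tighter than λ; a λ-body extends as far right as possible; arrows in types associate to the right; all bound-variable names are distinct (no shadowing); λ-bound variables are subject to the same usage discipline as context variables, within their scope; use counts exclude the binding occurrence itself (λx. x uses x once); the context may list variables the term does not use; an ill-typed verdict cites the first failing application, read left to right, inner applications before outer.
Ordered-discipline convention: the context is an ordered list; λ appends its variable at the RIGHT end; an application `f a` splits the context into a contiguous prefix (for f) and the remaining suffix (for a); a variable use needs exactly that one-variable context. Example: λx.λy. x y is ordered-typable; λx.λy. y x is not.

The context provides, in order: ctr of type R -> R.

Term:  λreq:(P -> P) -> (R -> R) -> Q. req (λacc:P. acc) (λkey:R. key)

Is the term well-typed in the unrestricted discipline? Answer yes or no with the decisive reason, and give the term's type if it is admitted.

yes — well-typed at ((P -> P) -> (R -> R) -> Q) -> Q; no restrictions here; term : ((P -> P) -> (R -> R) -> Q) -> Q
use counts: ctr=0; req (λ-bound)=1; acc (λ-bound)=1; key (λ-bound)=1
use order (left to right): req, acc, key
typing: well-typed — term : ((P -> P) -> (R -> R) -> Q) -> Q
summary: ordered ✗; linear ✗; affine ✓; relevant ✗; unrestricted ✓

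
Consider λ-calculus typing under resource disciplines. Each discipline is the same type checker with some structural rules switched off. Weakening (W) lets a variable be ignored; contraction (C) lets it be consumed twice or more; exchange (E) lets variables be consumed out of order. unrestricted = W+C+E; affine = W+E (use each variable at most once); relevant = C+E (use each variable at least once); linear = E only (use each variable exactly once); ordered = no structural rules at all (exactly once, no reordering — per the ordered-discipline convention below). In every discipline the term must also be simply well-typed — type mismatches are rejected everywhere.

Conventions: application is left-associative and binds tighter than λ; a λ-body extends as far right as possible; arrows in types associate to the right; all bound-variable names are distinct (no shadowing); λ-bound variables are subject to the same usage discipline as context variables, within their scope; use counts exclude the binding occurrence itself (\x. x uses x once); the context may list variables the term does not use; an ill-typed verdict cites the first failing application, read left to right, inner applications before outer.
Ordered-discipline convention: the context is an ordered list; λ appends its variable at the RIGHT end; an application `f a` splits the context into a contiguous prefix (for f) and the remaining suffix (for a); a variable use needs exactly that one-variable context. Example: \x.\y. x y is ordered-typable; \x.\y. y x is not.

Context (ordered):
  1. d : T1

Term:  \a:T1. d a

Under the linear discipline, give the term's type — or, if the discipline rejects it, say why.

not well-typed under linear — a type mismatch blocks all five
use counts: d: 1, a [bound]: 1
order of uses: d, a
typing: ill-typed: non-arrow in function slot: T1
per-discipline verdicts: ordered ✗; linear ✗; affine ✗; relevant ✗; unrestricted ✗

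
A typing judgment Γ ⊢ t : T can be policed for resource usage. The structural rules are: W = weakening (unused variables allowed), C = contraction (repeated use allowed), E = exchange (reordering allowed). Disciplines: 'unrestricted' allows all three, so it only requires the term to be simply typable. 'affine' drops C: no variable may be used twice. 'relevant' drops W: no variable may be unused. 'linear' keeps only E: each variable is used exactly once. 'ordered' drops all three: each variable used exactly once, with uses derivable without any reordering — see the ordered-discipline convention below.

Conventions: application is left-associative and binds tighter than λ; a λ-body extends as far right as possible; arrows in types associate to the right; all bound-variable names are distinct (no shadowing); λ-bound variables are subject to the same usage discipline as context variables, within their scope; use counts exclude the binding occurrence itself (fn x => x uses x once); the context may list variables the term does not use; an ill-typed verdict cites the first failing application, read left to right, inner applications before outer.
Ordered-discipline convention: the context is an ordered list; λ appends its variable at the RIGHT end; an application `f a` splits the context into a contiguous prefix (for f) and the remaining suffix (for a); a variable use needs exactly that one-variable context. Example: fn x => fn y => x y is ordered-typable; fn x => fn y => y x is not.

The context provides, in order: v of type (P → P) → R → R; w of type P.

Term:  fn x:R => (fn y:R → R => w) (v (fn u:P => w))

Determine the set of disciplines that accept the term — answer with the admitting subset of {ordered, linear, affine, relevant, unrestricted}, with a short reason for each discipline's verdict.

admitting disciplines: unrestricted
usage: v ×1; w ×2; x (λ-bound) ×0; y (λ-bound) ×0; u (λ-bound) ×0
order of uses: w, v, w
typing: well-typed — term : R → P
ordered: ✗, needs contraction — w ×2; x, y, u never used (weakening)
linear: ✗, needs contraction — w ×2; x, y, u never used (weakening)
affine: ✗, needs contraction — w ×2
relevant: ✗, x, y, u never used (weakening)
unrestricted: ✓, simply typable at R → P; W, C, E all held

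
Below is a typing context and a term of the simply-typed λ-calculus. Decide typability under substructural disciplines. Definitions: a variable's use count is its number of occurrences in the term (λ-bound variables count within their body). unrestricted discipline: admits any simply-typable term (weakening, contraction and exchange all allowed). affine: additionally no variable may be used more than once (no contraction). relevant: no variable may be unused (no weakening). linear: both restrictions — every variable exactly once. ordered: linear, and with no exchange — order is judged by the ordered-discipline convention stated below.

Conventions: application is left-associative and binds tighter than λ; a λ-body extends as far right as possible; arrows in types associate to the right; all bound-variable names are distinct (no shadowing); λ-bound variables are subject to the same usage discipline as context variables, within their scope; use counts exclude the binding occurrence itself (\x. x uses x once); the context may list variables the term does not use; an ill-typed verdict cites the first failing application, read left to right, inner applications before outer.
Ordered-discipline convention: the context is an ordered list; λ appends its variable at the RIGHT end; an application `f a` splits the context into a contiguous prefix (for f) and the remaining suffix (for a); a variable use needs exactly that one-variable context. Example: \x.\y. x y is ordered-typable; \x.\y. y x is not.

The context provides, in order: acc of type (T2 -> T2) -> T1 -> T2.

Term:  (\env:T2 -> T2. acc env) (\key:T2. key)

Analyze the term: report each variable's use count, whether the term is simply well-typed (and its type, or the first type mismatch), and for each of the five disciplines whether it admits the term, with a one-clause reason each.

use counts: acc: 1, env (bound): 1, key (bound): 1
left-to-right use order: acc, env, key
typing: ✓ — T1 -> T2
ordered ✓ (acc, env, key once each; derivable with no W/C/E)
linear ✓ (single use per variable (acc, env, key))
affine ✓ (none of acc, env, key used more than once)
relevant ✓ (at least one use each (acc, env, key))
unrestricted ✓ (type-checks (T1 -> T2) and nothing is barred)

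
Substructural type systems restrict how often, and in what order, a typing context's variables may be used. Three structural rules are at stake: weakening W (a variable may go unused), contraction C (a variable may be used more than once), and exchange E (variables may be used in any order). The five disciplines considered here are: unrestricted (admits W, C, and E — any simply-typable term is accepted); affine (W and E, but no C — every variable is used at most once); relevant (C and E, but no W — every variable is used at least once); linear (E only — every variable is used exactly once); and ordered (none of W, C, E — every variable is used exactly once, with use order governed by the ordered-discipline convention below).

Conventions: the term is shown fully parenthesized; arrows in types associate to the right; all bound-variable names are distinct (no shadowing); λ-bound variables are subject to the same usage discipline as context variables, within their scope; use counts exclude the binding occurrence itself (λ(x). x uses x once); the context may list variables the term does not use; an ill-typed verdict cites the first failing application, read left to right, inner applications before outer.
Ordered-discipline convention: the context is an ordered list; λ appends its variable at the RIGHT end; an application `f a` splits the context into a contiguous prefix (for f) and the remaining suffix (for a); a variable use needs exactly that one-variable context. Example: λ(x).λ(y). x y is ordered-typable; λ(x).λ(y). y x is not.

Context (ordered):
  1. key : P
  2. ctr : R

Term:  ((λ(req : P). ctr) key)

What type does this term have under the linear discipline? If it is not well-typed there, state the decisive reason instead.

not well-typed under linear — req left unused
use counts: key ×1; ctr ×1; req [bound] ×0
order of uses: ctr, key
typing: the term checks, with type R
all disciplines: ordered ✗ | linear ✗ | affine ✓ | relevant ✗ | unrestricted ✓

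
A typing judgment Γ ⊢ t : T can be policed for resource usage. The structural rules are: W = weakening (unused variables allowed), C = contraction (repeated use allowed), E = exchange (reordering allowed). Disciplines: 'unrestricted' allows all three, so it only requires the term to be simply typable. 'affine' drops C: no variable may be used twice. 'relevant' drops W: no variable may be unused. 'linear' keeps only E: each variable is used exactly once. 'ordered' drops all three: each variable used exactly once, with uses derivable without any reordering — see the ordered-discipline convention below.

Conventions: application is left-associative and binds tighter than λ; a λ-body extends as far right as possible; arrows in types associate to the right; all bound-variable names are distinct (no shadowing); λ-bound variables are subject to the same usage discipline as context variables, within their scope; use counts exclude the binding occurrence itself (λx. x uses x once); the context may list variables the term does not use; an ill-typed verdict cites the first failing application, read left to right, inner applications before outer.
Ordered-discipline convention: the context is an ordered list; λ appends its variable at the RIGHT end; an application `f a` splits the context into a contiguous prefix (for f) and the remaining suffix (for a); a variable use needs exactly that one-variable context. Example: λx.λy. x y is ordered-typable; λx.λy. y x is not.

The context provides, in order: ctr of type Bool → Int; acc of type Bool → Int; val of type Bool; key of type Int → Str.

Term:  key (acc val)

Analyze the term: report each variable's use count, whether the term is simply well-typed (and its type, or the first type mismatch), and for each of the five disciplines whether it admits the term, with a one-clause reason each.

variable uses: ctr: 0×, acc: 1×, val: 1×, key: 1×
left-to-right use order: key, acc, val
typing: well-typed — term : Str
ordered: ✗ — unused: ctr — weakening required
linear: ✗ — unused: ctr — weakening required
affine: ✓ — no duplicate uses among ctr, acc, val, key
relevant: ✗ — unused: ctr — weakening required
unrestricted: ✓ — typability at Str is all that's needed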